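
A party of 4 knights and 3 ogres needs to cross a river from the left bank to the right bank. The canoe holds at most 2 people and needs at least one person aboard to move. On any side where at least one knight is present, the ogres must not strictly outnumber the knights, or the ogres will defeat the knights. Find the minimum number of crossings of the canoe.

11

Counting alone: each trip to the right bank takes at most 2 across and each return brings at least 1 back, so after t trips out (and t−1 returns) at most 2t − (t−1) of the 7 are across; that first reaches 7 at t = 6, so at least 11 crossings are needed.
The plan below uses exactly 11 crossings, so it is optimal:
1. 2 ogres → the right bank.  (the left bank: 4K 1O; the right bank: 0K 2O)
2. 1 ogre ← the left bank.  (the left bank: 4K 2O; the right bank: 0K 1O)
3. 2 ogres → the right bank.  (the left bank: 4K 0O; the right bank: 0K 3O)
4. 1 ogre ← the left bank.  (the left bank: 4K 1O; the right bank: 0K 2O)
5. 2 knights → the right bank.  (the left bank: 2K 1O; the right bank: 2K 2O)
6. 1 ogre ← the left bank.  (the left bank: 2K 2O; the right bank: 2K 1O)
7. 1 knight and 1 ogre → the right bank.  (the left bank: 1K 1O; the right bank: 3K 2O)
8. 1 knight ← the left bank.  (the left bank: 2K 1O; the right bank: 2K 2O)
9. 1 knight and 1 ogre → the right bank.  (the left bank: 1K 0O; the right bank: 3K 3O)
10. 1 ogre ← the left bank.  (the left bank: 1K 1O; the right bank: 3K 2O)
11. 1 knight and 1 ogre → the right bank.  (the left bank: 0K 0O; the right bank: 4K 3O)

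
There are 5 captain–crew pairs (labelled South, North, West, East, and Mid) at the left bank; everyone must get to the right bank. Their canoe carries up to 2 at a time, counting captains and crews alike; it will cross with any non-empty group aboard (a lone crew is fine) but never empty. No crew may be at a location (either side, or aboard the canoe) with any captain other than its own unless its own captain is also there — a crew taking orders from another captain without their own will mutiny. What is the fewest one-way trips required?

impossible

Following every safe sequence of crossings from the start, the most of the 10 that can be at the right bank as the canoe arrives there on crossings 1, 3, 5, 7 is 2, 3, 4, 5 respectively; the best ever achieved is 5 of 10.
From crossing 9 on, no configuration arises that was not already reachable earlier: only 82 distinct safe configurations (who is on which side, and where the canoe is) can ever be reached, none of them has everyone across, and every continuation just revisits them. So no valid plan exists.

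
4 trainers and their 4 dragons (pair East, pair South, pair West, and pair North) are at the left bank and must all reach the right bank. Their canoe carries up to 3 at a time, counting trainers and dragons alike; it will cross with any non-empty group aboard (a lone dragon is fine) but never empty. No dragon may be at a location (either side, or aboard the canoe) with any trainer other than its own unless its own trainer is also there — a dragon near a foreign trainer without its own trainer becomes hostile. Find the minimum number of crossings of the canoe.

9

Counting alone: each trip to the right bank takes at most 3 across and each return brings at least 1 back, so after t trips out (and t−1 returns) at most 3t − (t−1) of the 8 are across; that first reaches 8 at t = 4, so at least 7 crossings are needed.
The safety rule pushes this higher. Following every safe sequence of crossings, the most of the 8 that can be at the right bank as the canoe arrives there on crossing 7 is 7 — never all 8.
So no plan with fewer than 9 crossings exists, and this one achieves 9:
1. dragon East and trainer East cross → the right bank.
2. trainer East crosses ← the left bank.
3. dragon South, trainer East, and trainer South cross → the right bank.
4. dragon East and trainer East cross ← the left bank.
5. trainer East, trainer North, and trainer West cross → the right bank.
6. dragon South crosses ← the left bank.
7. dragon East and dragon South cross → the right bank.
8. dragon East crosses ← the left bank.
9. dragon East, dragon North, and dragon West cross → the right bank.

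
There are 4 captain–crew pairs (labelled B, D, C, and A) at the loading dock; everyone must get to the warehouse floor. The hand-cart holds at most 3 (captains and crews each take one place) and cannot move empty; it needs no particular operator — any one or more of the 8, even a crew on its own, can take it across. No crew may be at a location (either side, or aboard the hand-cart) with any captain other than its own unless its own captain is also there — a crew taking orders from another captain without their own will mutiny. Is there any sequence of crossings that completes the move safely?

Yes

1. captain B and crew B cross → the warehouse floor.
2. captain B crosses ← the loading dock.
3. captain B, captain D, and crew D cross → the warehouse floor.
4. captain B and crew B cross ← the loading dock.
5. captain A, captain B, and captain C cross → the warehouse floor.
6. crew D crosses ← the loading dock.
7. crew B and crew D cross → the warehouse floor.
8. crew B crosses ← the loading dock.
9. crew A, crew B, and crew C cross → the warehouse floor.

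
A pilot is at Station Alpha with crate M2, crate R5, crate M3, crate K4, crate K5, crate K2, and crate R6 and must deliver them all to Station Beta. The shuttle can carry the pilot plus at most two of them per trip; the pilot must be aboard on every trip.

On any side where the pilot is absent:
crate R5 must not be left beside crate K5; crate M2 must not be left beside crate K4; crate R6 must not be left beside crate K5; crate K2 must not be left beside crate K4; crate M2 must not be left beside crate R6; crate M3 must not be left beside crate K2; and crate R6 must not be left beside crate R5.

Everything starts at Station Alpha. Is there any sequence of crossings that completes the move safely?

No

Whatever the first load, the items left behind include a forbidden pair without the pilot. No opening move is safe, so no plan exists.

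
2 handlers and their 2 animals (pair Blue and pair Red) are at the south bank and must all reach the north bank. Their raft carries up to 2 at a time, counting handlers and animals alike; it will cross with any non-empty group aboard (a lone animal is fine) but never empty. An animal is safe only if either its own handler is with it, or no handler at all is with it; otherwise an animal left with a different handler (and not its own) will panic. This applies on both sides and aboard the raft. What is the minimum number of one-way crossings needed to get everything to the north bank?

5

Counting alone: each trip to the north bank takes at most 2 across and each return brings at least 1 back, so after t trips out (and t−1 returns) at most 2t − (t−1) of the 4 are across; that first reaches 4 at t = 3, so at least 5 crossings are needed.
The plan below uses exactly 5 crossings, so it is optimal:
1. animal Blue and handler Blue cross → the north bank.
2. handler Blue crosses ← the south bank.
3. handler Blue and handler Red cross → the north bank.
4. handler Red crosses ← the south bank.
5. animal Red and handler Red cross → the north bank.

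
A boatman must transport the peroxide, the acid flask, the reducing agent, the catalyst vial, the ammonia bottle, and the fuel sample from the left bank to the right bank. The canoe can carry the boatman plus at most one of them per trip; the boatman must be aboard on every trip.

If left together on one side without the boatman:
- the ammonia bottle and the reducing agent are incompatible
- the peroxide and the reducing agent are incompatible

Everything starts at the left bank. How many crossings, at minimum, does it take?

13

Counting alone: the boatman can take at most 1 across per trip to the right bank, so moving all 6 needs at least 6 loaded trips out, with a return between consecutive ones — at least 11 crossings.
The safety rule pushes this higher. Following every safe sequence of crossings, the most of the 6 that can be at the right bank as the canoe arrives there on crossing 11 is 5 — never all 6.
So no plan with fewer than 13 crossings exists, and this one achieves 13:
1. Boatman goes to the right bank with the reducing agent.  [the left bank: the acid flask, the ammonia bottle, the catalyst vial, the fuel sample, the peroxide | the right bank: the reducing agent]
2. Boatman goes back to the left bank alone.  [the left bank: the acid flask, the ammonia bottle, the catalyst vial, the fuel sample, the peroxide | the right bank: the reducing agent]
3. Boatman goes to the right bank with the peroxide.  [the left bank: the acid flask, the ammonia bottle, the catalyst vial, the fuel sample | the right bank: the peroxide, the reducing agent]
4. Boatman goes back to the left bank with the reducing agent.  [the left bank: the acid flask, the ammonia bottle, the catalyst vial, the fuel sample, the reducing agent | the right bank: the peroxide]
5. Boatman goes to the right bank with the ammonia bottle.  [the left bank: the acid flask, the catalyst vial, the fuel sample, the reducing agent | the right bank: the ammonia bottle, the peroxide]
6. Boatman goes back to the left bank alone.  [the left bank: the acid flask, the catalyst vial, the fuel sample, the reducing agent | the right bank: the ammonia bottle, the peroxide]
7. Boatman goes to the right bank with the acid flask.  [the left bank: the catalyst vial, the fuel sample, the reducing agent | the right bank: the acid flask, the ammonia bottle, the peroxide]
8. Boatman goes back to the left bank alone.  [the left bank: the catalyst vial, the fuel sample, the reducing agent | the right bank: the acid flask, the ammonia bottle, the peroxide]
9. Boatman goes to the right bank with the catalyst vial.  [the left bank: the fuel sample, the reducing agent | the right bank: the acid flask, the ammonia bottle, the catalyst vial, the peroxide]
10. Boatman goes back to the left bank alone.  [the left bank: the fuel sample, the reducing agent | the right bank: the acid flask, the ammonia bottle, the catalyst vial, the peroxide]
11. Boatman goes to the right bank with the fuel sample.  [the left bank: the reducing agent | the right bank: the acid flask, the ammonia bottle, the catalyst vial, the fuel sample, the peroxide]
12. Boatman goes back to the left bank alone.  [the left bank: the reducing agent | the right bank: the acid flask, the ammonia bottle, the catalyst vial, the fuel sample, the peroxide]
13. Boatman goes to the right bank with the reducing agent.  [the left bank: — | the right bank: the acid flask, the ammonia bottle, the catalyst vial, the fuel sample, the peroxide, the reducing agent]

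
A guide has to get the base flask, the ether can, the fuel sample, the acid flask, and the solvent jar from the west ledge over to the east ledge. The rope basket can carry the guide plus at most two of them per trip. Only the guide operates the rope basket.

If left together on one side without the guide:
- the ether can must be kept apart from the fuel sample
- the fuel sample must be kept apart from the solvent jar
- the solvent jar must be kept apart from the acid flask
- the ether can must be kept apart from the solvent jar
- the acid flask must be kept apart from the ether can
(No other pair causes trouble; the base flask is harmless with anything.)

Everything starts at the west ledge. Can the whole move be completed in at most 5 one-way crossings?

No

Counting alone: the guide can take at most 2 across per trip to the east ledge, so moving all 5 needs at least 3 loaded trips out, with a return between consecutive ones — at least 5 crossings.
The safety rule pushes this higher. Following every safe sequence of crossings, the most of the 5 that can be at the east ledge as the rope basket arrives there on crossing 5 is 4 — never all 5.
So the move cannot be finished within 5 crossings. (The shortest complete plan takes 7:)
1. Guide goes to the east ledge with the ether can and the solvent jar.
2. Guide goes back to the west ledge with the ether can.
3. Guide goes to the east ledge with the base flask and the ether can.
4. Guide goes back to the west ledge with the ether can.
5. Guide goes to the east ledge with the acid flask and the fuel sample.
6. Guide goes back to the west ledge with the solvent jar.
7. Guide goes to the east ledge with the ether can and the solvent jar.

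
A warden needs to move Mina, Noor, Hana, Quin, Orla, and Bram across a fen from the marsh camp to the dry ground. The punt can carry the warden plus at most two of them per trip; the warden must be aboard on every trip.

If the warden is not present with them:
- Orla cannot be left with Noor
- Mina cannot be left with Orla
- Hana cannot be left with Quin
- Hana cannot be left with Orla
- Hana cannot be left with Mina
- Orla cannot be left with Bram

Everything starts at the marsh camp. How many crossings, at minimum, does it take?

9

Counting alone: the warden can take at most 2 across per trip to the dry ground, so moving all 6 needs at least 3 loaded trips out, with a return between consecutive ones — at least 5 crossings.
The safety rule pushes this higher. Following every safe sequence of crossings, the most of the 6 that can be at the dry ground as the punt arrives there on crossings 5, 7 is 4, 5 respectively — never all 6.
So no plan with fewer than 9 crossings exists, and this one achieves 9:
1. Warden goes to the dry ground with Hana and Orla.
2. Warden goes back to the marsh camp with Hana.
3. Warden goes to the dry ground with Mina and Quin.
4. Warden goes back to the marsh camp with Mina.
5. Warden goes to the dry ground with Mina and Noor.
6. Warden goes back to the marsh camp with Orla.
7. Warden goes to the dry ground with Bram and Hana.
8. Warden goes back to the marsh camp with Hana.
9. Warden goes to the dry ground with Hana and Orla.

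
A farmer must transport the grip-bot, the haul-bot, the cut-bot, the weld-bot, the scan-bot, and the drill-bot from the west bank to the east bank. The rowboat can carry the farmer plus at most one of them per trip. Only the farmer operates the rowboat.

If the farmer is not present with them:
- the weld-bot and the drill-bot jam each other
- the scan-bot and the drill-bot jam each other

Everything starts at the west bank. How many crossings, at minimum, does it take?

Counting alone: the farmer can take at most 1 across per trip to the east bank, so moving all 6 needs at least 6 loaded trips out, with a return between consecutive ones — at least 11 crossings.
The safety rule pushes this higher. Following every safe sequence of crossings, the most of the 6 that can be at the east bank as the rowboat arrives there on crossing 11 is 5 — never all 6.
So no plan with fewer than 13 crossings exists, and this one achieves 13:
1. Farmer goes to the east bank with the drill-bot.
2. Farmer goes back to the west bank alone.
3. Farmer goes to the east bank with the grip-bot.
4. Farmer goes back to the west bank alone.
5. Farmer goes to the east bank with the haul-bot.
6. Farmer goes back to the west bank alone.
7. Farmer goes to the east bank with the cut-bot.
8. Farmer goes back to the west bank alone.
9. Farmer goes to the east bank with the weld-bot.
10. Farmer goes back to the west bank with the drill-bot.
11. Farmer goes to the east bank with the scan-bot.
12. Farmer goes back to the west bank alone.
13. Farmer goes to the east bank with the drill-bot.

13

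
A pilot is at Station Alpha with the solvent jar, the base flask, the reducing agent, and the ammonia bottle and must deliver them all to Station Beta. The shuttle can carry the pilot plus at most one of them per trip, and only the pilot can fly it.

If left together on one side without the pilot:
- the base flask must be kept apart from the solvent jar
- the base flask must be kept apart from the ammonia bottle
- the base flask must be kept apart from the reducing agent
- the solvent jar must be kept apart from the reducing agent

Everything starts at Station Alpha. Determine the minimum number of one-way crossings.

Whatever the first load, the items left behind include a forbidden pair without the pilot. No opening move is safe, so no plan exists.

impossible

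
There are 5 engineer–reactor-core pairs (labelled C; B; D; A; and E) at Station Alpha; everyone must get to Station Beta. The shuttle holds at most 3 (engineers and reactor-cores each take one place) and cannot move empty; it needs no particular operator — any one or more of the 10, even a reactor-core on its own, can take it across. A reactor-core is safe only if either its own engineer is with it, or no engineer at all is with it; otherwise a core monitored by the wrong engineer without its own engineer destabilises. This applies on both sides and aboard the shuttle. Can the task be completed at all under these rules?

1. engineer C and reactor-core C cross → Station Beta.
2. engineer C crosses ← Station Alpha.
3. reactor-core A, reactor-core B, and reactor-core D cross → Station Beta.
4. reactor-core C crosses ← Station Alpha.
5. engineer A, engineer B, and engineer D cross → Station Beta.
6. engineer B and reactor-core B cross ← Station Alpha.
7. engineer B, engineer C, and engineer E cross → Station Beta.
8. reactor-core D crosses ← Station Alpha.
9. reactor-core B and reactor-core C cross → Station Beta.
10. reactor-core C crosses ← Station Alpha.
11. reactor-core C, reactor-core D, and reactor-core E cross → Station Beta.

Yes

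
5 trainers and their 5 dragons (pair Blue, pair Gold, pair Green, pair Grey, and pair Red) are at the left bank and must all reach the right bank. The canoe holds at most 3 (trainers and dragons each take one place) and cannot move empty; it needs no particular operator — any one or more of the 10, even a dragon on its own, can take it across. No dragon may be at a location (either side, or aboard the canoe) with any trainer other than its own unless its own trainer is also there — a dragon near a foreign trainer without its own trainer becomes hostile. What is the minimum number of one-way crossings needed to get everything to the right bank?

Counting alone: each trip to the right bank takes at most 3 across and each return brings at least 1 back, so after t trips out (and t−1 returns) at most 3t − (t−1) of the 10 are across; that first reaches 10 at t = 5, so at least 9 crossings are needed.
The safety rule pushes this higher. Following every safe sequence of crossings, the most of the 10 that can be at the right bank as the canoe arrives there on crossing 9 is 9 — never all 10.
So no plan with fewer than 11 crossings exists, and this one achieves 11:
1. dragon Blue and trainer Blue cross → the right bank.
2. trainer Blue crosses ← the left bank.
3. dragon Gold, dragon Green, and dragon Grey cross → the right bank.
4. dragon Blue crosses ← the left bank.
5. trainer Gold, trainer Green, and trainer Grey cross → the right bank.
6. dragon Gold and trainer Gold cross ← the left bank.
7. trainer Blue, trainer Gold, and trainer Red cross → the right bank.
8. dragon Green crosses ← the left bank.
9. dragon Blue and dragon Gold cross → the right bank.
10. dragon Blue crosses ← the left bank.
11. dragon Blue, dragon Green, and dragon Red cross → the right bank.

11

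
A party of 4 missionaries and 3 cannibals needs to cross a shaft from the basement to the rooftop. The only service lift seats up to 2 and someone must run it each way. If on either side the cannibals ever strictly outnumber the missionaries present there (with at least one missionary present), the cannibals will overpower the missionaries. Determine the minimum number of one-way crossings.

11

Counting alone: each trip to the rooftop takes at most 2 across and each return brings at least 1 back, so after t trips out (and t−1 returns) at most 2t − (t−1) of the 7 are across; that first reaches 7 at t = 6, so at least 11 crossings are needed.
The plan below uses exactly 11 crossings, so it is optimal:
1. 2 cannibals → the rooftop.  (the basement: 4M 1C; the rooftop: 0M 2C)
2. 1 cannibal ← the basement.  (the basement: 4M 2C; the rooftop: 0M 1C)
3. 2 cannibals → the rooftop.  (the basement: 4M 0C; the rooftop: 0M 3C)
4. 1 cannibal ← the basement.  (the basement: 4M 1C; the rooftop: 0M 2C)
5. 2 missionaries → the rooftop.  (the basement: 2M 1C; the rooftop: 2M 2C)
6. 1 cannibal ← the basement.  (the basement: 2M 2C; the rooftop: 2M 1C)
7. 1 missionary and 1 cannibal → the rooftop.  (the basement: 1M 1C; the rooftop: 3M 2C)
8. 1 missionary ← the basement.  (the basement: 2M 1C; the rooftop: 2M 2C)
9. 1 missionary and 1 cannibal → the rooftop.  (the basement: 1M 0C; the rooftop: 3M 3C)
10. 1 cannibal ← the basement.  (the basement: 1M 1C; the rooftop: 3M 2C)
11. 1 missionary and 1 cannibal → the rooftop.  (the basement: 0M 0C; the rooftop: 4M 3C)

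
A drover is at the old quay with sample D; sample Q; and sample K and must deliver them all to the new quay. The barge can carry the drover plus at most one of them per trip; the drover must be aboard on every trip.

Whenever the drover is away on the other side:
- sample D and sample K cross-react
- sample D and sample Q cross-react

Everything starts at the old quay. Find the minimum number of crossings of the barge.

Counting alone: the drover can take at most 1 across per trip to the new quay, so moving all 3 needs at least 3 loaded trips out, with a return between consecutive ones — at least 5 crossings.
The safety rule pushes this higher. Following every safe sequence of crossings, the most of the 3 that can be at the new quay as the barge arrives there on crossing 5 is 2 — never all 3.
So no plan with fewer than 7 crossings exists, and this one achieves 7:
1. Drover goes to the new quay with sample D.  [the old quay: sample K, sample Q | the new quay: sample D]
2. Drover goes back to the old quay alone.  [the old quay: sample K, sample Q | the new quay: sample D]
3. Drover goes to the new quay with sample Q.  [the old quay: sample K | the new quay: sample D, sample Q]
4. Drover goes back to the old quay with sample D.  [the old quay: sample D, sample K | the new quay: sample Q]
5. Drover goes to the new quay with sample K.  [the old quay: sample D | the new quay: sample K, sample Q]
6. Drover goes back to the old quay alone.  [the old quay: sample D | the new quay: sample K, sample Q]
7. Drover goes to the new quay with sample D.  [the old quay: — | the new quay: sample D, sample K, sample Q]

7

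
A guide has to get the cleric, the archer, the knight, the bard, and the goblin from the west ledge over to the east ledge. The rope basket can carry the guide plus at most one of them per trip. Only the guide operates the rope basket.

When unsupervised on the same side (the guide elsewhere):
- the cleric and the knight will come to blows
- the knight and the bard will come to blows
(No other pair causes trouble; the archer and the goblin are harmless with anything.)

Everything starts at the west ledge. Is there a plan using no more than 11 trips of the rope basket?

Yes — this plan uses 11 crossings (≤ 11):
1. Guide goes to the east ledge with the knight.
2. Guide goes back to the west ledge alone.
3. Guide goes to the east ledge with the cleric.
4. Guide goes back to the west ledge with the knight.
5. Guide goes to the east ledge with the bard.
6. Guide goes back to the west ledge alone.
7. Guide goes to the east ledge with the archer.
8. Guide goes back to the west ledge alone.
9. Guide goes to the east ledge with the goblin.
10. Guide goes back to the west ledge alone.
11. Guide goes to the east ledge with the knight.

Yes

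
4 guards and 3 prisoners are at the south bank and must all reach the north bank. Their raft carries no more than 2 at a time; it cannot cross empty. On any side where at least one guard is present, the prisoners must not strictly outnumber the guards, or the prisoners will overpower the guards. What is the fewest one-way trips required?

Counting alone: each trip to the north bank takes at most 2 across and each return brings at least 1 back, so after t trips out (and t−1 returns) at most 2t − (t−1) of the 7 are across; that first reaches 7 at t = 6, so at least 11 crossings are needed.
The plan below uses exactly 11 crossings, so it is optimal:
1. 2 prisoners → the north bank.  (the south bank: 4G 1P; the north bank: 0G 2P)
2. 1 prisoner ← the south bank.  (the south bank: 4G 2P; the north bank: 0G 1P)
3. 2 prisoners → the north bank.  (the south bank: 4G 0P; the north bank: 0G 3P)
4. 1 prisoner ← the south bank.  (the south bank: 4G 1P; the north bank: 0G 2P)
5. 2 guards → the north bank.  (the south bank: 2G 1P; the north bank: 2G 2P)
6. 1 prisoner ← the south bank.  (the south bank: 2G 2P; the north bank: 2G 1P)
7. 1 guard and 1 prisoner → the north bank.  (the south bank: 1G 1P; the north bank: 3G 2P)
8. 1 guard ← the south bank.  (the south bank: 2G 1P; the north bank: 2G 2P)
9. 1 guard and 1 prisoner → the north bank.  (the south bank: 1G 0P; the north bank: 3G 3P)
10. 1 prisoner ← the south bank.  (the south bank: 1G 1P; the north bank: 3G 2P)
11. 1 guard and 1 prisoner → the north bank.  (the south bank: 0G 0P; the north bank: 4G 3P)

11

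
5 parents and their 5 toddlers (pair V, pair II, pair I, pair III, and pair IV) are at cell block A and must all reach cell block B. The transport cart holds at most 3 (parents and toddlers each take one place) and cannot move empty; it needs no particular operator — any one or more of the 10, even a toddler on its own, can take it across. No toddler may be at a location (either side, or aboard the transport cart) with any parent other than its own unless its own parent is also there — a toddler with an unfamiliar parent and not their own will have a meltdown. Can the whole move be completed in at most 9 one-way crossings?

No

Counting alone: each trip to cell block B takes at most 3 across and each return brings at least 1 back, so after t trips out (and t−1 returns) at most 3t − (t−1) of the 10 are across; that first reaches 10 at t = 5, so at least 9 crossings are needed.
The safety rule pushes this higher. Following every safe sequence of crossings, the most of the 10 that can be at cell block B as the transport cart arrives there on crossing 9 is 9 — never all 10.
So the move cannot be finished within 9 crossings. (The shortest complete plan takes 11:)
1. parent V and toddler V cross → cell block B.
2. parent V crosses ← cell block A.
3. toddler I, toddler II, and toddler III cross → cell block B.
4. toddler V crosses ← cell block A.
5. parent I, parent II, and parent III cross → cell block B.
6. parent II and toddler II cross ← cell block A.
7. parent II, parent IV, and parent V cross → cell block B.
8. toddler I crosses ← cell block A.
9. toddler II and toddler V cross → cell block B.
10. toddler V crosses ← cell block A.
11. toddler I, toddler IV, and toddler V cross → cell block B.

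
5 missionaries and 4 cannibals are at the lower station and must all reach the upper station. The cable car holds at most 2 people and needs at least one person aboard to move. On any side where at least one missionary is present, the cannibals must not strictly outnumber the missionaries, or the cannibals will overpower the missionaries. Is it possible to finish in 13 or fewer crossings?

Counting alone: each trip to the upper station takes at most 2 across and each return brings at least 1 back, so after t trips out (and t−1 returns) at most 2t − (t−1) of the 9 are across; that first reaches 9 at t = 8, so at least 15 crossings are needed.
Since 13 < 15, 13 crossings cannot be enough. (The shortest complete plan in fact takes 15:)
1. 2 cannibals → the upper station.  (the lower station: 5M 2C; the upper station: 0M 2C)
2. 1 cannibal ← the lower station.  (the lower station: 5M 3C; the upper station: 0M 1C)
3. 2 cannibals → the upper station.  (the lower station: 5M 1C; the upper station: 0M 3C)
4. 1 cannibal ← the lower station.  (the lower station: 5M 2C; the upper station: 0M 2C)
5. 2 missionaries → the upper station.  (the lower station: 3M 2C; the upper station: 2M 2C)
6. 1 cannibal ← the lower station.  (the lower station: 3M 3C; the upper station: 2M 1C)
7. 1 missionary and 1 cannibal → the upper station.  (the lower station: 2M 2C; the upper station: 3M 2C)
8. 1 missionary ← the lower station.  (the lower station: 3M 2C; the upper station: 2M 2C)
9. 1 missionary and 1 cannibal → the upper station.  (the lower station: 2M 1C; the upper station: 3M 3C)
10. 1 cannibal ← the lower station.  (the lower station: 2M 2C; the upper station: 3M 2C)
11. 1 missionary and 1 cannibal → the upper station.  (the lower station: 1M 1C; the upper station: 4M 3C)
12. 1 missionary ← the lower station.  (the lower station: 2M 1C; the upper station: 3M 3C)
13. 1 missionary and 1 cannibal → the upper station.  (the lower station: 1M 0C; the upper station: 4M 4C)
14. 1 cannibal ← the lower station.  (the lower station: 1M 1C; the upper station: 4M 3C)
15. 1 missionary and 1 cannibal → the upper station.  (the lower station: 0M 0C; the upper station: 5M 4C)

No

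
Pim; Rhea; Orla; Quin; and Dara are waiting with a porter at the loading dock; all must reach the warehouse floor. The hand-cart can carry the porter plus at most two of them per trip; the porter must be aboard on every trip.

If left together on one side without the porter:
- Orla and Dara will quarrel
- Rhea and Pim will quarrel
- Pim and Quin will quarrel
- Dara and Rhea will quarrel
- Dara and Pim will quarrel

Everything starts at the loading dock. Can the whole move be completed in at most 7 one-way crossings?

Yes

Yes — this plan uses 7 crossings (≤ 7):
1. Porter goes to the warehouse floor with Dara and Pim.
2. Porter goes back to the loading dock with Pim.
3. Porter goes to the warehouse floor with Orla and Pim.
4. Porter goes back to the loading dock with Dara.
5. Porter goes to the warehouse floor with Quin and Rhea.
6. Porter goes back to the loading dock with Pim.
7. Porter goes to the warehouse floor with Dara and Pim.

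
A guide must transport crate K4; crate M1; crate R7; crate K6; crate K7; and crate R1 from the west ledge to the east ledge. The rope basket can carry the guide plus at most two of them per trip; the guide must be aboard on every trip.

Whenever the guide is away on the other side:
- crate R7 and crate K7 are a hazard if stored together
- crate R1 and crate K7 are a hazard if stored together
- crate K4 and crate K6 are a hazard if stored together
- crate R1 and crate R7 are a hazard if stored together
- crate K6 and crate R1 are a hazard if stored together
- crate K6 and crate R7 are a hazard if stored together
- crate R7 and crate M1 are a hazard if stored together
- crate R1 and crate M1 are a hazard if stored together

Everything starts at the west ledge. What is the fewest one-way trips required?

impossible

Whatever the first load, the items left behind include a forbidden pair without the guide. No opening move is safe, so no plan exists.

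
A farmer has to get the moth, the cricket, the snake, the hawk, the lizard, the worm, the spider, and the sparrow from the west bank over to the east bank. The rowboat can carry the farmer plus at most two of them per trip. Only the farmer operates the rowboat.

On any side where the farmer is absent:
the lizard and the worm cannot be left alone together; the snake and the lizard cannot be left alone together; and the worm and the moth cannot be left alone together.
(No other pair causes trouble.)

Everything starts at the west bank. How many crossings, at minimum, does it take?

Counting alone: the farmer can take at most 2 across per trip to the east bank, so moving all 8 needs at least 4 loaded trips out, with a return between consecutive ones — at least 7 crossings.
The plan below uses exactly 7 crossings, so it is optimal:
1. Farmer goes to the east bank with the lizard and the moth.
2. Farmer goes back to the west bank alone.
3. Farmer goes to the east bank with the cricket and the hawk.
4. Farmer goes back to the west bank alone.
5. Farmer goes to the east bank with the sparrow and the spider.
6. Farmer goes back to the west bank alone.
7. Farmer goes to the east bank with the snake and the worm.

7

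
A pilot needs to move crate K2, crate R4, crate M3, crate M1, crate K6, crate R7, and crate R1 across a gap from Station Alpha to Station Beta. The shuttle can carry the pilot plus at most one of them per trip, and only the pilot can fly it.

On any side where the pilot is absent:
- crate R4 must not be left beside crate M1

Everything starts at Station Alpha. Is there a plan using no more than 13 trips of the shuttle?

Yes

Yes — this plan uses 13 crossings (≤ 13):
1. Pilot goes to Station Beta with crate R4.  [Station Alpha: crate K2, crate K6, crate M1, crate M3, crate R1, crate R7 | Station Beta: crate R4]
2. Pilot goes back to Station Alpha alone.  [Station Alpha: crate K2, crate K6, crate M1, crate M3, crate R1, crate R7 | Station Beta: crate R4]
3. Pilot goes to Station Beta with crate K2.  [Station Alpha: crate K6, crate M1, crate M3, crate R1, crate R7 | Station Beta: crate K2, crate R4]
4. Pilot goes back to Station Alpha alone.  [Station Alpha: crate K6, crate M1, crate M3, crate R1, crate R7 | Station Beta: crate K2, crate R4]
5. Pilot goes to Station Beta with crate M3.  [Station Alpha: crate K6, crate M1, crate R1, crate R7 | Station Beta: crate K2, crate M3, crate R4]
6. Pilot goes back to Station Alpha alone.  [Station Alpha: crate K6, crate M1, crate R1, crate R7 | Station Beta: crate K2, crate M3, crate R4]
7. Pilot goes to Station Beta with crate K6.  [Station Alpha: crate M1, crate R1, crate R7 | Station Beta: crate K2, crate K6, crate M3, crate R4]
8. Pilot goes back to Station Alpha alone.  [Station Alpha: crate M1, crate R1, crate R7 | Station Beta: crate K2, crate K6, crate M3, crate R4]
9. Pilot goes to Station Beta with crate R7.  [Station Alpha: crate M1, crate R1 | Station Beta: crate K2, crate K6, crate M3, crate R4, crate R7]
10. Pilot goes back to Station Alpha alone.  [Station Alpha: crate M1, crate R1 | Station Beta: crate K2, crate K6, crate M3, crate R4, crate R7]
11. Pilot goes to Station Beta with crate R1.  [Station Alpha: crate M1 | Station Beta: crate K2, crate K6, crate M3, crate R1, crate R4, crate R7]
12. Pilot goes back to Station Alpha alone.  [Station Alpha: crate M1 | Station Beta: crate K2, crate K6, crate M3, crate R1, crate R4, crate R7]
13. Pilot goes to Station Beta with crate M1.  [Station Alpha: — | Station Beta: crate K2, crate K6, crate M1, crate M3, crate R1, crate R4, crate R7]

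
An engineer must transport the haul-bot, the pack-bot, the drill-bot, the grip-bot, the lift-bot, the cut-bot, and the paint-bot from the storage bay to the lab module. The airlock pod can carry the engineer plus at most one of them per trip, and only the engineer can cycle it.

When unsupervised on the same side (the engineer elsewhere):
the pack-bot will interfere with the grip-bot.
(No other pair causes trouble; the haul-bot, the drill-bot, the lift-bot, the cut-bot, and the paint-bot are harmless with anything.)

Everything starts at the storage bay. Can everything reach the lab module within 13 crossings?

Yes — this plan uses 13 crossings (≤ 13):
1. Engineer goes to the lab module with the pack-bot.
2. Engineer goes back to the storage bay alone.
3. Engineer goes to the lab module with the haul-bot.
4. Engineer goes back to the storage bay alone.
5. Engineer goes to the lab module with the drill-bot.
6. Engineer goes back to the storage bay alone.
7. Engineer goes to the lab module with the lift-bot.
8. Engineer goes back to the storage bay alone.
9. Engineer goes to the lab module with the cut-bot.
10. Engineer goes back to the storage bay alone.
11. Engineer goes to the lab module with the paint-bot.
12. Engineer goes back to the storage bay alone.
13. Engineer goes to the lab module with the grip-bot.

Yes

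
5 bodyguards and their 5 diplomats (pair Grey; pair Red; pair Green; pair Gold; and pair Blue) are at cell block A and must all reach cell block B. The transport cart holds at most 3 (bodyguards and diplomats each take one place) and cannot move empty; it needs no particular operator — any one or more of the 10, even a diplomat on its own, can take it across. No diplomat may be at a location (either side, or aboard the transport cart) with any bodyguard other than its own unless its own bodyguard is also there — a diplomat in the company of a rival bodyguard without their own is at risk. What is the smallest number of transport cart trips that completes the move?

11

Counting alone: each trip to cell block B takes at most 3 across and each return brings at least 1 back, so after t trips out (and t−1 returns) at most 3t − (t−1) of the 10 are across; that first reaches 10 at t = 5, so at least 9 crossings are needed.
The safety rule pushes this higher. Following every safe sequence of crossings, the most of the 10 that can be at cell block B as the transport cart arrives there on crossing 9 is 9 — never all 10.
So no plan with fewer than 11 crossings exists, and this one achieves 11:
1. bodyguard Grey and diplomat Grey cross → cell block B.
2. bodyguard Grey crosses ← cell block A.
3. diplomat Gold, diplomat Green, and diplomat Red cross → cell block B.
4. diplomat Grey crosses ← cell block A.
5. bodyguard Gold, bodyguard Green, and bodyguard Red cross → cell block B.
6. bodyguard Red and diplomat Red cross ← cell block A.
7. bodyguard Blue, bodyguard Grey, and bodyguard Red cross → cell block B.
8. diplomat Green crosses ← cell block A.
9. diplomat Grey and diplomat Red cross → cell block B.
10. diplomat Grey crosses ← cell block A.
11. diplomat Blue, diplomat Green, and diplomat Grey cross → cell block B.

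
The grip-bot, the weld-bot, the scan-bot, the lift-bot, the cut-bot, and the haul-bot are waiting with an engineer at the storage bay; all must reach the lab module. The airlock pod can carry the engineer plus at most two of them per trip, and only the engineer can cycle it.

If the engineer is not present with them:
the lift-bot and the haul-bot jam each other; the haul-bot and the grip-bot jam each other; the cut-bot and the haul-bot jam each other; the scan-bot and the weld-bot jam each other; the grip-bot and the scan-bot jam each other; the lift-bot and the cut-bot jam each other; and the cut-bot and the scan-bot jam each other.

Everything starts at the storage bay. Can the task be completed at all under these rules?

Whatever the first load, the items left behind include a forbidden pair without the engineer. No opening move is safe, so no plan exists.

No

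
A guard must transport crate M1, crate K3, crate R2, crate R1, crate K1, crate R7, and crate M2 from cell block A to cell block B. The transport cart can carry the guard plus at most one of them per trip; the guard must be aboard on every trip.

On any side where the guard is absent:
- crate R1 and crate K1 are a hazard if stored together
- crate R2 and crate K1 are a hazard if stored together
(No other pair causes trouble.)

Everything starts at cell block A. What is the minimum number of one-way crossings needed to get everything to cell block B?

15

Counting alone: the guard can take at most 1 across per trip to cell block B, so moving all 7 needs at least 7 loaded trips out, with a return between consecutive ones — at least 13 crossings.
The safety rule pushes this higher. Following every safe sequence of crossings, the most of the 7 that can be at cell block B as the transport cart arrives there on crossing 13 is 6 — never all 7.
So no plan with fewer than 15 crossings exists, and this one achieves 15:
1. Guard goes to cell block B with crate K1.
2. Guard goes back to cell block A alone.
3. Guard goes to cell block B with crate M1.
4. Guard goes back to cell block A alone.
5. Guard goes to cell block B with crate K3.
6. Guard goes back to cell block A alone.
7. Guard goes to cell block B with crate R2.
8. Guard goes back to cell block A with crate K1.
9. Guard goes to cell block B with crate R1.
10. Guard goes back to cell block A alone.
11. Guard goes to cell block B with crate R7.
12. Guard goes back to cell block A alone.
13. Guard goes to cell block B with crate M2.
14. Guard goes back to cell block A alone.
15. Guard goes to cell block B with crate K1.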